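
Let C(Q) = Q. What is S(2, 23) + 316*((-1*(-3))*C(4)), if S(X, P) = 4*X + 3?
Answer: 3803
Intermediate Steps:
S(X, P) = 3 + 4*X
S(2, 23) + 316*((-1*(-3))*C(4)) = (3 + 4*2) + 316*(-1*(-3)*4) = (3 + 8) + 316*(3*4) = 11 + 316*12 = 11 + 3792 = 3803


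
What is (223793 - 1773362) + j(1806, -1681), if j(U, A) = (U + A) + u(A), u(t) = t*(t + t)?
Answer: 4102078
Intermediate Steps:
u(t) = 2*t**2 (u(t) = t*(2*t) = 2*t**2)
j(U, A) = A + U + 2*A**2 (j(U, A) = (U + A) + 2*A**2 = (A + U) + 2*A**2 = A + U + 2*A**2)
(223793 - 1773362) + j(1806, -1681) = (223793 - 1773362) + (-1681 + 1806 + 2*(-1681)**2) = -1549569 + (-1681 + 1806 + 2*2825761) = -1549569 + (-1681 + 1806 + 5651522) = -1549569 + 5651647 = 4102078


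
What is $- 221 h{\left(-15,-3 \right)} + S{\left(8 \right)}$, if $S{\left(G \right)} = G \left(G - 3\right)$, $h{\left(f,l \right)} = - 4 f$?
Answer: $-13220$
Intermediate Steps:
$S{\left(G \right)} = G \left(-3 + G\right)$
$- 221 h{\left(-15,-3 \right)} + S{\left(8 \right)} = - 221 \left(\left(-4\right) \left(-15\right)\right) + 8 \left(-3 + 8\right) = \left(-221\right) 60 + 8 \cdot 5 = -13260 + 40 = -13220$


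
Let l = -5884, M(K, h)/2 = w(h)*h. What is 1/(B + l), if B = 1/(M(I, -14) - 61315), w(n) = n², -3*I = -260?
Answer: -66803/393068853 ≈ -0.00016995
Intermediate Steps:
I = 260/3 (I = -⅓*(-260) = 260/3 ≈ 86.667)
M(K, h) = 2*h³ (M(K, h) = 2*(h²*h) = 2*h³)
B = -1/66803 (B = 1/(2*(-14)³ - 61315) = 1/(2*(-2744) - 61315) = 1/(-5488 - 61315) = 1/(-66803) = -1/66803 ≈ -1.4969e-5)
1/(B + l) = 1/(-1/66803 - 5884) = 1/(-393068853/66803) = -66803/393068853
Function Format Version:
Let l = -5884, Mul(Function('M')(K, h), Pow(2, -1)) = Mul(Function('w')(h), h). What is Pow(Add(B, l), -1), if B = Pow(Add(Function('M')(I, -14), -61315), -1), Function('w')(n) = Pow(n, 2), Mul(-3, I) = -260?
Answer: Rational(-66803, 393068853) ≈ -0.00016995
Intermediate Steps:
I = Rational(260, 3) (I = Mul(Rational(-1, 3), -260) = Rational(260, 3) ≈ 86.667)
Function('M')(K, h) = Mul(2, Pow(h, 3)) (Function('M')(K, h) = Mul(2, Mul(Pow(h, 2), h)) = Mul(2, Pow(h, 3)))
B = Rational(-1, 66803) (B = Pow(Add(Mul(2, Pow(-14, 3)), -61315), -1) = Pow(Add(Mul(2, -2744), -61315), -1) = Pow(Add(-5488, -61315), -1) = Pow(-66803, -1) = Rational(-1, 66803) ≈ -1.4969e-5)
Pow(Add(B, l), -1) = Pow(Add(Rational(-1, 66803), -5884), -1) = Pow(Rational(-393068853, 66803), -1) = Rational(-66803, 393068853)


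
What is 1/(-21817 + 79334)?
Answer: 1/57517 ≈ 1.7386e-5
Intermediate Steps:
1/(-21817 + 79334) = 1/57517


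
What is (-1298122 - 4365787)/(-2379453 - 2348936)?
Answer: 5663909/4728389 ≈ 1.1979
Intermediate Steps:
(-1298122 - 4365787)/(-2379453 - 2348936) = -5663909/(-4728389) = -5663909*(-1/4728389) = 5663909/4728389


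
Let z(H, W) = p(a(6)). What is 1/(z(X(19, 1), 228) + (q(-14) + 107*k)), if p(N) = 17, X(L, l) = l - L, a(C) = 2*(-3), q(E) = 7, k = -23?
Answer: -1/2437 ≈ -0.00041034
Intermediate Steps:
a(C) = -6
z(H, W) = 17
1/(z(X(19, 1), 228) + (q(-14) + 107*k)) = 1/(17 + (7 + 107*(-23))) = 1/(17 + (7 - 2461)) = 1/(17 - 2454) = 1/(-2437) = -1/2437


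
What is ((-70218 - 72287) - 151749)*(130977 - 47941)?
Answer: -24433675144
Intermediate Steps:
((-70218 - 72287) - 151749)*(130977 - 47941) = (-142505 - 151749)*83036 = -294254*83036 = -24433675144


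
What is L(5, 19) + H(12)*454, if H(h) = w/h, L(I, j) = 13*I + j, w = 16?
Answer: 2068/3 ≈ 689.33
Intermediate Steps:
L(I, j) = j + 13*I
H(h) = 16/h
L(5, 19) + H(12)*454 = (19 + 13*5) + (16/12)*454 = (19 + 65) + (16*(1/12))*454 = 84 + (4/3)*454 = 84 + 1816/3 = 2068/3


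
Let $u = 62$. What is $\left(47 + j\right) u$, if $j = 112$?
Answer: $9858$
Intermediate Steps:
$\left(47 + j\right) u = \left(47 + 112\right) 62 = 159 \cdot 62 = 9858$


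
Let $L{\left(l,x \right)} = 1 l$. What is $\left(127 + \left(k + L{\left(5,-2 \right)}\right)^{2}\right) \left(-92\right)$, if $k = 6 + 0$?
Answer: $-22816$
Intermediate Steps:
$L{\left(l,x \right)} = l$
$k = 6$
$\left(127 + \left(k + L{\left(5,-2 \right)}\right)^{2}\right) \left(-92\right) = \left(127 + \left(6 + 5\right)^{2}\right) \left(-92\right) = \left(127 + 11^{2}\right) \left(-92\right) = \left(127 + 121\right) \left(-92\right) = 248 \left(-92\right) = -22816$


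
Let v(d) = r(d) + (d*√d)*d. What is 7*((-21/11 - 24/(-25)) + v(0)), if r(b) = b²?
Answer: -1827/275 ≈ -6.6436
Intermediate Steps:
v(d) = d² + d^(5/2) (v(d) = d² + (d*√d)*d = d² + d^(3/2)*d = d² + d^(5/2))
7*((-21/11 - 24/(-25)) + v(0)) = 7*((-21/11 - 24/(-25)) + (0² + 0^(5/2))) = 7*((-21*1/11 - 24*(-1/25)) + (0 + 0)) = 7*((-21/11 + 24/25) + 0) = 7*(-261/275 + 0) = 7*(-261/275) = -1827/275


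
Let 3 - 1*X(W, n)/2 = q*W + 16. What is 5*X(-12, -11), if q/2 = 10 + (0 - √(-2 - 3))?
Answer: 2270 - 240*I*√5 ≈ 2270.0 - 536.66*I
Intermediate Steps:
q = 20 - 2*I*√5 (q = 2*(10 + (0 - √(-2 - 3))) = 2*(10 + (0 - √(-5))) = 2*(10 + (0 - I*√5)) = 2*(10 - I*√5) = 20 - 2*I*√5 ≈ 20.0 - 4.4721*I)
X(W, n) = -26 - 2*W*(20 - 2*I*√5) (X(W, n) = 6 - 2*((20 - 2*I*√5)*W + 16) = 6 - 2*(W*(20 - 2*I*√5) + 16) = 6 - 2*(16 + W*(20 - 2*I*√5)) = 6 + (-32 - 2*W*(20 - 2*I*√5)) = -26 - 2*W*(20 - 2*I*√5))
5*X(-12, -11) = 5*(-26 - 40*(-12) + 4*I*(-12)*√5) = 5*(-26 + 480 - 48*I*√5) = 5*(454 - 48*I*√5) = 2270 - 240*I*√5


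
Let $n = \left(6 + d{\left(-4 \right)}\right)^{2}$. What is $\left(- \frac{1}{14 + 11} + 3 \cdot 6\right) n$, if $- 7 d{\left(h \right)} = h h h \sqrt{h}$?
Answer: $- \frac{1312876}{245} + \frac{689664 i}{175} \approx -5358.7 + 3940.9 i$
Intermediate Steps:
$d{\left(h \right)} = - \frac{h^{\frac{7}{2}}}{7}$ ($d{\left(h \right)} = - \frac{h h h \sqrt{h}}{7} = - \frac{h^{2} h \sqrt{h}}{7} = - \frac{h^{3} \sqrt{h}}{7} = - \frac{h^{\frac{7}{2}}}{7}$)
$n = \left(6 + \frac{128 i}{7}\right)^{2}$ ($n = \left(6 - \frac{\left(-4\right)^{\frac{7}{2}}}{7}\right)^{2} = \left(6 - \frac{\left(-128\right) i}{7}\right)^{2} = \left(6 + \frac{128 i}{7}\right)^{2} \approx -298.37 + 219.43 i$)
$\left(- \frac{1}{14 + 11} + 3 \cdot 6\right) n = \left(- \frac{1}{14 + 11} + 3 \cdot 6\right) \left(- \frac{14620}{49} + \frac{1536 i}{7}\right) = \left(- \frac{1}{25} + 18\right) \left(- \frac{14620}{49} + \frac{1536 i}{7}\right) = \frac{449 \left(- \frac{14620}{49} + \frac{1536 i}{7}\right)}{25} = - \frac{1312876}{245} + \frac{689664 i}{175}$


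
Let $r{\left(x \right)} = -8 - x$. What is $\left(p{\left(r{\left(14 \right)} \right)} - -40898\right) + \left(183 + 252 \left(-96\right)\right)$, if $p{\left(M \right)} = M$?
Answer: $16867$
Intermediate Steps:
$\left(p{\left(r{\left(14 \right)} \right)} - -40898\right) + \left(183 + 252 \left(-96\right)\right) = \left(\left(-8 - 14\right) - -40898\right) + \left(183 + 252 \left(-96\right)\right) = \left(\left(-8 - 14\right) + 40898\right) + \left(183 - 24192\right) = \left(-22 + 40898\right) - 24009 = 40876 - 24009 = 16867$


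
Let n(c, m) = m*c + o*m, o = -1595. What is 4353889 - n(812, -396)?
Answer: 4043821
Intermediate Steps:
n(c, m) = -1595*m + c*m (n(c, m) = m*c - 1595*m = c*m - 1595*m = -1595*m + c*m)
4353889 - n(812, -396) = 4353889 - (-396)*(-1595 + 812) = 4353889 - (-396)*(-783) = 4353889 - 1*310068 = 4353889 - 310068 = 4043821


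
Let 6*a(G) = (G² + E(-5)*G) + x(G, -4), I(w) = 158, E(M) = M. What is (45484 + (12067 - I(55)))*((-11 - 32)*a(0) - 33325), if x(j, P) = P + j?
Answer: -1910976459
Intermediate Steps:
a(G) = -⅔ - 2*G/3 + G²/6 (a(G) = ((G² - 5*G) + (-4 + G))/6 = (-4 + G² - 4*G)/6 = -⅔ - 2*G/3 + G²/6)
(45484 + (12067 - I(55)))*((-11 - 32)*a(0) - 33325) = (45484 + (12067 - 1*158))*((-11 - 32)*(-⅔ - ⅔*0 + (⅙)*0²) - 33325) = (45484 + (12067 - 158))*(-43*(-⅔ + 0 + (⅙)*0) - 33325) = (45484 + 11909)*(-43*(-⅔ + 0 + 0) - 33325) = 57393*(-43*(-⅔) - 33325) = 57393*(86/3 - 33325) = 57393*(-99889/3) = -1910976459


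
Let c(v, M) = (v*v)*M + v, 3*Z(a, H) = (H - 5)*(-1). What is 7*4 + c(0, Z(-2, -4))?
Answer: 28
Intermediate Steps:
Z(a, H) = 5/3 - H/3 (Z(a, H) = ((H - 5)*(-1))/3 = ((-5 + H)*(-1))/3 = (5 - H)/3 = 5/3 - H/3)
c(v, M) = v + M*v**2 (c(v, M) = v**2*M + v = M*v**2 + v = v + M*v**2)
7*4 + c(0, Z(-2, -4)) = 7*4 + 0*(1 + (5/3 - 1/3*(-4))*0) = 28 + 0*(1 + (5/3 + 4/3)*0) = 28 + 0*(1 + 3*0) = 28 + 0*(1 + 0) = 28 + 0*1 = 28 + 0 = 28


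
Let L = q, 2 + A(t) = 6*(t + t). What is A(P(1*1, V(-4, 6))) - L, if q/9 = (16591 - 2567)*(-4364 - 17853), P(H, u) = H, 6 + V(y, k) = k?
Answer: 2804140882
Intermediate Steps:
V(y, k) = -6 + k
A(t) = -2 + 12*t (A(t) = -2 + 6*(t + t) = -2 + 6*(2*t) = -2 + 12*t)
q = -2804140872 (q = 9*((16591 - 2567)*(-4364 - 17853)) = 9*(14024*(-22217)) = 9*(-311571208) = -2804140872)
L = -2804140872
A(P(1*1, V(-4, 6))) - L = (-2 + 12*(1*1)) - 1*(-2804140872) = (-2 + 12*1) + 2804140872 = (-2 + 12) + 2804140872 = 10 + 2804140872 = 2804140882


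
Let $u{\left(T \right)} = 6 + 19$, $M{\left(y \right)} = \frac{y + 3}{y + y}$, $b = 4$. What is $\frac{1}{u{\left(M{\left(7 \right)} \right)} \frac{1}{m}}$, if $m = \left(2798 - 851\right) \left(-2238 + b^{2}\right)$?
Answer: $- \frac{4326234}{25} \approx -1.7305 \cdot 10^{5}$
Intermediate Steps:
$M{\left(y \right)} = \frac{3 + y}{2 y}$
$m = -4326234$ ($m = \left(2798 - 851\right) \left(-2238 + 4^{2}\right) = 1947 \left(-2238 + 16\right) = 1947 \left(-2222\right) = -4326234$)
$u{\left(T \right)} = 25$
$\frac{1}{u{\left(M{\left(7 \right)} \right)} \frac{1}{m}} = \frac{1}{25 \frac{1}{-4326234}} = \frac{1}{25 \left(- \frac{1}{4326234}\right)} = \frac{1}{- \frac{25}{4326234}} = - \frac{4326234}{25}$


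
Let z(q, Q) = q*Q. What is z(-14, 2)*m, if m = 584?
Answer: -16352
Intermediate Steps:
z(q, Q) = Q*q
z(-14, 2)*m = (2*(-14))*584 = -28*584 = -16352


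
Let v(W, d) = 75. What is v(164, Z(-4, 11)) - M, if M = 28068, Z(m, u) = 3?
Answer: -27993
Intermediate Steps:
v(164, Z(-4, 11)) - M = 75 - 1*28068 = 75 - 28068 = -27993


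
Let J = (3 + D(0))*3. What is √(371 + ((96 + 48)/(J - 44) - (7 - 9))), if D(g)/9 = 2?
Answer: √137389/19 ≈ 19.508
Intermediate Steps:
D(g) = 18 (D(g) = 9*2 = 18)
J = 63 (J = (3 + 18)*3 = 21*3 = 63)
√(371 + ((96 + 48)/(J - 44) - (7 - 9))) = √(371 + ((96 + 48)/(63 - 44) - (7 - 9))) = √(371 + (144/19 - 1*(-2))) = √(371 + (144*(1/19) + 2)) = √(371 + (144/19 + 2)) = √(371 + 182/19) = √(7231/19) = √137389/19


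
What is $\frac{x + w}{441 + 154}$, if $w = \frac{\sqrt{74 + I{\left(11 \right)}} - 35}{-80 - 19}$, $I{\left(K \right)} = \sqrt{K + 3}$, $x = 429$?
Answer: $\frac{42506}{58905} - \frac{\sqrt{74 + \sqrt{14}}}{58905} \approx 0.72145$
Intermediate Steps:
$I{\left(K \right)} = \sqrt{3 + K}$
$w = \frac{35}{99} - \frac{\sqrt{74 + \sqrt{14}}}{99}$ ($w = \frac{\sqrt{74 + \sqrt{3 + 11}} - 35}{-80 - 19} = \frac{\sqrt{74 + \sqrt{14}} - 35}{-99} = \left(-35 + \sqrt{74 + \sqrt{14}}\right) \left(- \frac{1}{99}\right) = \frac{35}{99} - \frac{\sqrt{74 + \sqrt{14}}}{99} \approx 0.26447$)
$\frac{x + w}{441 + 154} = \frac{429 + \left(\frac{35}{99} - \frac{\sqrt{74 + \sqrt{14}}}{99}\right)}{441 + 154} = \frac{\frac{42506}{99} - \frac{\sqrt{74 + \sqrt{14}}}{99}}{595} = \left(\frac{42506}{99} - \frac{\sqrt{74 + \sqrt{14}}}{99}\right) \frac{1}{595} = \frac{42506}{58905} - \frac{\sqrt{74 + \sqrt{14}}}{58905}$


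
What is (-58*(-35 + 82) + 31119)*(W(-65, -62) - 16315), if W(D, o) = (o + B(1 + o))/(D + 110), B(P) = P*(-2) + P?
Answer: -20845459168/45 ≈ -4.6323e+8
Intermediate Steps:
B(P) = -P (B(P) = -2*P + P = -P)
W(D, o) = -1/(110 + D) (W(D, o) = (o - (1 + o))/(D + 110) = (o + (-1 - o))/(110 + D) = -1/(110 + D))
(-58*(-35 + 82) + 31119)*(W(-65, -62) - 16315) = (-58*(-35 + 82) + 31119)*(-1/(110 - 65) - 16315) = (-58*47 + 31119)*(-1/45 - 16315) = (-2726 + 31119)*(-1*1/45 - 16315) = 28393*(-1/45 - 16315) = 28393*(-734176/45) = -20845459168/45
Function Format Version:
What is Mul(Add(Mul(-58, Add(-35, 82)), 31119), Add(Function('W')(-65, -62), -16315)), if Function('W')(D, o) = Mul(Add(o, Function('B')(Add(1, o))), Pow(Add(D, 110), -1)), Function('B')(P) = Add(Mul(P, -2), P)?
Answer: Rational(-20845459168, 45) ≈ -4.6323e+8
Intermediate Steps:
Function('B')(P) = Mul(-1, P) (Function('B')(P) = Add(Mul(-2, P), P) = Mul(-1, P))
Function('W')(D, o) = Mul(-1, Pow(Add(110, D), -1)) (Function('W')(D, o) = Mul(Add(o, Mul(-1, Add(1, o))), Pow(Add(D, 110), -1)) = Mul(Add(o, Add(-1, Mul(-1, o))), Pow(Add(110, D), -1)) = Mul(-1, Pow(Add(110, D), -1)))
Mul(Add(Mul(-58, Add(-35, 82)), 31119), Add(Function('W')(-65, -62), -16315)) = Mul(Add(Mul(-58, Add(-35, 82)), 31119), Add(Mul(-1, Pow(Add(110, -65), -1)), -16315)) = Mul(Add(Mul(-58, 47), 31119), Add(Mul(-1, Pow(45, -1)), -16315)) = Mul(Add(-2726, 31119), Add(Mul(-1, Rational(1, 45)), -16315)) = Mul(28393, Add(Rational(-1, 45), -16315)) = Mul(28393, Rational(-734176, 45)) = Rational(-20845459168, 45)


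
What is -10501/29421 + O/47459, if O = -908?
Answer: -525081227/1396291239 ≈ -0.37605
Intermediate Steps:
-10501/29421 + O/47459 = -10501/29421 - 908/47459 = -525081227/1396291239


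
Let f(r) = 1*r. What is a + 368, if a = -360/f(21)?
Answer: 2456/7 ≈ 350.86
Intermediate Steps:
f(r) = r
a = -120/7 (a = -360/21 = -360*1/21 = -120/7 ≈ -17.143)
a + 368 = -120/7 + 368 = 2456/7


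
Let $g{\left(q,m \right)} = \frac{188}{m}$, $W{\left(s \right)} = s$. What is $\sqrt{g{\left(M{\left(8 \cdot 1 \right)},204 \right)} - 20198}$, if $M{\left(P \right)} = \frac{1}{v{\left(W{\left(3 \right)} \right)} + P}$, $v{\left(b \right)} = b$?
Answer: $\frac{i \sqrt{52532601}}{51} \approx 142.12 i$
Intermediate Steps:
$M{\left(P \right)} = \frac{1}{3 + P}$
$\sqrt{g{\left(M{\left(8 \cdot 1 \right)},204 \right)} - 20198} = \sqrt{\frac{188}{204} - 20198} = \sqrt{188 \cdot \frac{1}{204} - 20198} = \sqrt{\frac{47}{51} - 20198} = \sqrt{- \frac{1030051}{51}} = \frac{i \sqrt{52532601}}{51}$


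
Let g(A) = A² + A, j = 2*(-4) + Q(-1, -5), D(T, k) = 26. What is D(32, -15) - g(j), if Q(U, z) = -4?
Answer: -106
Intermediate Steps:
j = -12 (j = 2*(-4) - 4 = -8 - 4 = -12)
g(A) = A + A²
D(32, -15) - g(j) = 26 - (-12)*(1 - 12) = 26 - (-12)*(-11) = 26 - 1*132 = 26 - 132 = -106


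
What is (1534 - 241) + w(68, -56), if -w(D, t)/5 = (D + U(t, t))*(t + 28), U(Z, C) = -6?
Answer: 9973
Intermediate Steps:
w(D, t) = -5*(-6 + D)*(28 + t) (w(D, t) = -5*(D - 6)*(t + 28) = -5*(-6 + D)*(28 + t))
(1534 - 241) + w(68, -56) = (1534 - 241) + (840 - 140*68 + 30*(-56) - 5*68*(-56)) = 1293 + (840 - 9520 - 1680 + 19040) = 1293 + 8680 = 9973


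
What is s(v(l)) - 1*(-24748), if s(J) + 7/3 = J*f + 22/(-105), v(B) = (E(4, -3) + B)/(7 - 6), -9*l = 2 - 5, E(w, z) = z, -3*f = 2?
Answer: 7795379/315 ≈ 24747.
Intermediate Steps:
f = -⅔ (f = -⅓*2 = -⅔ ≈ -0.66667)
l = ⅓ (l = -(2 - 5)/9 = -⅑*(-3) = ⅓ ≈ 0.33333)
v(B) = -3 + B (v(B) = (-3 + B)/(7 - 6) = (-3 + B)/1 = (-3 + B)*1 = -3 + B)
s(J) = -89/35 - 2*J/3 (s(J) = -7/3 + (J*(-⅔) + 22/(-105)) = -7/3 + (-2*J/3 + 22*(-1/105)) = -7/3 + (-2*J/3 - 22/105) = -7/3 + (-22/105 - 2*J/3) = -89/35 - 2*J/3)
s(v(l)) - 1*(-24748) = (-89/35 - 2*(-3 + ⅓)/3) - 1*(-24748) = (-89/35 - ⅔*(-8/3)) + 24748 = (-89/35 + 16/9) + 24748 = -241/315 + 24748 = 7795379/315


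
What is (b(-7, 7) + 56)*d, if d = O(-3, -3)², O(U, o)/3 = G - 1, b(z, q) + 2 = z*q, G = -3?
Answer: 720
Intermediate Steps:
b(z, q) = -2 + q*z (b(z, q) = -2 + z*q = -2 + q*z)
O(U, o) = -12 (O(U, o) = 3*(-3 - 1) = 3*(-4) = -12)
d = 144 (d = (-12)² = 144)
(b(-7, 7) + 56)*d = ((-2 + 7*(-7)) + 56)*144 = ((-2 - 49) + 56)*144 = (-51 + 56)*144 = 5*144 = 720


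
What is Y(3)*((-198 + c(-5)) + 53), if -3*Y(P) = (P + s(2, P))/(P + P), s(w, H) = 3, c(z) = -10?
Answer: 155/3 ≈ 51.667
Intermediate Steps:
Y(P) = -(3 + P)/(6*P) (Y(P) = -(P + 3)/(3*(P + P)) = -(3 + P)/(3*(2*P)) = -(3 + P)*1/(2*P)/3 = -(3 + P)/(6*P))
Y(3)*((-198 + c(-5)) + 53) = ((⅙)*(-3 - 1*3)/3)*((-198 - 10) + 53) = ((⅙)*(⅓)*(-3 - 3))*(-208 + 53) = ((⅙)*(⅓)*(-6))*(-155) = -⅓*(-155) = 155/3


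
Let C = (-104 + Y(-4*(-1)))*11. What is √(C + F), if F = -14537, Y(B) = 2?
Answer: I*√15659 ≈ 125.14*I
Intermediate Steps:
C = -1122 (C = (-104 + 2)*11 = -102*11 = -1122)
√(C + F) = √(-1122 - 14537) = √(-15659) = I*√15659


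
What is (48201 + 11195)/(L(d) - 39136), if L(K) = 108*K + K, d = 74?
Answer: -29698/15535 ≈ -1.9117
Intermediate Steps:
L(K) = 109*K
(48201 + 11195)/(L(d) - 39136) = (48201 + 11195)/(109*74 - 39136) = 59396/(8066 - 39136) = 59396/(-31070) = 59396*(-1/31070) = -29698/15535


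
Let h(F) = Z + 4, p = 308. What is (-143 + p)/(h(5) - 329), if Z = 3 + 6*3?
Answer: -165/304 ≈ -0.54276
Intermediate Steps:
Z = 21 (Z = 3 + 18 = 21)
h(F) = 25 (h(F) = 21 + 4 = 25)
(-143 + p)/(h(5) - 329) = (-143 + 308)/(25 - 329) = 165/(-304) = 165*(-1/304) = -165/304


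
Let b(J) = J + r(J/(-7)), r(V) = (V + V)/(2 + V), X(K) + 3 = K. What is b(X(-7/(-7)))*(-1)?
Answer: 7/4 ≈ 1.7500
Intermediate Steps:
X(K) = -3 + K
r(V) = 2*V/(2 + V) (r(V) = (2*V)/(2 + V) = 2*V/(2 + V))
b(J) = J - 2*J/(7*(2 - J/7)) (b(J) = J + 2*(J/(-7))/(2 + J/(-7)) = J + 2*(J*(-⅐))/(2 + J*(-⅐)) = J + 2*(-J/7)/(2 - J/7) = J - 2*J/(7*(2 - J/7)))
b(X(-7/(-7)))*(-1) = ((-3 - 7/(-7))*(-12 + (-3 - 7/(-7)))/(-14 + (-3 - 7/(-7))))*(-1) = ((-3 - 7*(-⅐))*(-12 + (-3 - 7*(-⅐)))/(-14 + (-3 - 7*(-⅐))))*(-1) = ((-3 + 1)*(-12 + (-3 + 1))/(-14 + (-3 + 1)))*(-1) = -2*(-12 - 2)/(-14 - 2)*(-1) = -2*(-14)/(-16)*(-1) = -2*(-1/16)*(-14)*(-1) = -7/4*(-1) = 7/4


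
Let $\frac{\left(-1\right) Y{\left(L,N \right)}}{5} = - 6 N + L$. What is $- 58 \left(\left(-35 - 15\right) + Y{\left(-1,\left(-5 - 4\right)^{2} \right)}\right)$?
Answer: $-138330$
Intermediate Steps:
$Y{\left(L,N \right)} = - 5 L + 30 N$ ($Y{\left(L,N \right)} = - 5 \left(- 6 N + L\right) = - 5 \left(L - 6 N\right) = - 5 L + 30 N$)
$- 58 \left(\left(-35 - 15\right) + Y{\left(-1,\left(-5 - 4\right)^{2} \right)}\right) = - 58 \left(\left(-35 - 15\right) - \left(-5 - 30 \left(-5 - 4\right)^{2}\right)\right) = - 58 \left(-50 + \left(5 + 30 \left(-9\right)^{2}\right)\right) = - 58 \left(-50 + \left(5 + 30 \cdot 81\right)\right) = - 58 \left(-50 + \left(5 + 2430\right)\right) = - 58 \left(-50 + 2435\right) = \left(-58\right) 2385 = -138330$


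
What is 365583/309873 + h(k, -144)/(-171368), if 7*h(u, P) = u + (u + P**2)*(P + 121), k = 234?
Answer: 6999130109/4425193022 ≈ 1.5817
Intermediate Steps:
h(u, P) = u/7 + (121 + P)*(u + P**2)/7 (h(u, P) = (u + (u + P**2)*(P + 121))/7 = (u + (u + P**2)*(121 + P))/7 = (u + (121 + P)*(u + P**2))/7 = u/7 + (121 + P)*(u + P**2)/7)
365583/309873 + h(k, -144)/(-171368) = 365583/309873 + ((1/7)*(-144)**3 + (121/7)*(-144)**2 + (122/7)*234 + (1/7)*(-144)*234)/(-171368) = 365583*(1/309873) + ((1/7)*(-2985984) + (121/7)*20736 + 28548/7 - 33696/7)*(-1/171368) = 121861/103291 + (-2985984/7 + 2509056/7 + 28548/7 - 33696/7)*(-1/171368) = 121861/103291 - 68868*(-1/171368) = 121861/103291 + 17217/42842 = 6999130109/4425193022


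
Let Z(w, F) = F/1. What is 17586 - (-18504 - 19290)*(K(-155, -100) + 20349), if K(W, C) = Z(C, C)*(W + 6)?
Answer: 1332218292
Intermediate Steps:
Z(w, F) = F (Z(w, F) = F*1 = F)
K(W, C) = C*(6 + W) (K(W, C) = C*(W + 6) = C*(6 + W))
17586 - (-18504 - 19290)*(K(-155, -100) + 20349) = 17586 - (-18504 - 19290)*(-100*(6 - 155) + 20349) = 17586 - (-37794)*(-100*(-149) + 20349) = 17586 - (-37794)*(14900 + 20349) = 17586 - (-37794)*35249 = 17586 - 1*(-1332200706) = 17586 + 1332200706 = 1332218292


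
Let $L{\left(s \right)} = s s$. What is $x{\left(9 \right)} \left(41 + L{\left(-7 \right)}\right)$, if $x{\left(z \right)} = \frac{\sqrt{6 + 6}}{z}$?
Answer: $20 \sqrt{3} \approx 34.641$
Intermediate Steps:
$L{\left(s \right)} = s^{2}$
$x{\left(z \right)} = \frac{2 \sqrt{3}}{z}$ ($x{\left(z \right)} = \frac{\sqrt{12}}{z} = \frac{2 \sqrt{3}}{z}$)
$x{\left(9 \right)} \left(41 + L{\left(-7 \right)}\right) = \frac{2 \sqrt{3}}{9} \left(41 + \left(-7\right)^{2}\right) = 2 \sqrt{3} \cdot \frac{1}{9} \left(41 + 49\right) = \frac{2 \sqrt{3}}{9} \cdot 90 = 20 \sqrt{3}$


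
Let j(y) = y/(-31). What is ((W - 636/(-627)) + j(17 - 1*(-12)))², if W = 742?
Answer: 23116181269041/41977441 ≈ 5.5068e+5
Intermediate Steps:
j(y) = -y/31 (j(y) = y*(-1/31) = -y/31)
((W - 636/(-627)) + j(17 - 1*(-12)))² = ((742 - 636/(-627)) - (17 - 1*(-12))/31)² = ((742 - 636*(-1/627)) - (17 + 12)/31)² = ((742 + 212/209) - 1/31*29)² = (155290/209 - 29/31)² = (4807929/6479)² = 23116181269041/41977441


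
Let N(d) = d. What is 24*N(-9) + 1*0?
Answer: -216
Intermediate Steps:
24*N(-9) + 1*0 = 24*(-9) + 1*0 = -216 + 0 = -216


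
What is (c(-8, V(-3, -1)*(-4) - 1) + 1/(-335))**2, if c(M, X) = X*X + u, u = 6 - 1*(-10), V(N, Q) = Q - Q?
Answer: 32421636/112225 ≈ 288.90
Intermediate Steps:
V(N, Q) = 0
u = 16 (u = 6 + 10 = 16)
c(M, X) = 16 + X**2 (c(M, X) = X*X + 16 = X**2 + 16 = 16 + X**2)
(c(-8, V(-3, -1)*(-4) - 1) + 1/(-335))**2 = ((16 + (0*(-4) - 1)**2) + 1/(-335))**2 = ((16 + (0 - 1)**2) - 1/335)**2 = ((16 + (-1)**2) - 1/335)**2 = ((16 + 1) - 1/335)**2 = (17 - 1/335)**2 = (5694/335)**2 = 32421636/112225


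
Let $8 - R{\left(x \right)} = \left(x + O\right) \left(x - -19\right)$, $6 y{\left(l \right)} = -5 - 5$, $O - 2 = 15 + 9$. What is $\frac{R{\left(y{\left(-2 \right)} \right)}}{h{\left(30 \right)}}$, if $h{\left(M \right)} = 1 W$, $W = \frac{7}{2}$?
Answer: $- \frac{1064}{9} \approx -118.22$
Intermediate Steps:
$O = 26$ ($O = 2 + \left(15 + 9\right) = 2 + 24 = 26$)
$W = \frac{7}{2}$ ($W = 7 \cdot \frac{1}{2} = \frac{7}{2} \approx 3.5$)
$y{\left(l \right)} = - \frac{5}{3}$ ($y{\left(l \right)} = \frac{-5 - 5}{6} = \frac{1}{6} \left(-10\right) = - \frac{5}{3}$)
$R{\left(x \right)} = 8 - \left(19 + x\right) \left(26 + x\right)$ ($R{\left(x \right)} = 8 - \left(x + 26\right) \left(x - -19\right) = 8 - \left(26 + x\right) \left(x + 19\right) = 8 - \left(26 + x\right) \left(19 + x\right) = 8 - \left(19 + x\right) \left(26 + x\right)$)
$h{\left(M \right)} = \frac{7}{2}$ ($h{\left(M \right)} = 1 \cdot \frac{7}{2} = \frac{7}{2}$)
$\frac{R{\left(y{\left(-2 \right)} \right)}}{h{\left(30 \right)}} = \frac{-486 - \left(- \frac{5}{3}\right)^{2} - -75}{\frac{7}{2}} = \left(-486 - \frac{25}{9} + 75\right) \frac{2}{7} = \left(- \frac{3724}{9}\right) \frac{2}{7} = - \frac{1064}{9}$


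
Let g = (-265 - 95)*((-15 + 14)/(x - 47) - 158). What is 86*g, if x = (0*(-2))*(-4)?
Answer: 229878000/47 ≈ 4.8910e+6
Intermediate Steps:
x = 0 (x = 0*(-4) = 0)
g = 2673000/47 (g = (-265 - 95)*((-15 + 14)/(0 - 47) - 158) = -360*(-1/(-47) - 158) = -360*(-1*(-1/47) - 158) = -360*(1/47 - 158) = -360*(-7425/47) = 2673000/47 ≈ 56872.)
86*g = 86*(2673000/47) = 229878000/47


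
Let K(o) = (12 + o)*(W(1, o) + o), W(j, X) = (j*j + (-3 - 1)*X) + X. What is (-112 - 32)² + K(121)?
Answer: -11317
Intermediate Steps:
W(j, X) = j² - 3*X (W(j, X) = (j² - 4*X) + X = j² - 3*X)
K(o) = (1 - 2*o)*(12 + o) (K(o) = (12 + o)*((1² - 3*o) + o) = (12 + o)*((1 - 3*o) + o) = (12 + o)*(1 - 2*o) = (1 - 2*o)*(12 + o))
(-112 - 32)² + K(121) = (-112 - 32)² + (12 - 23*121 - 2*121²) = (-144)² + (12 - 2783 - 2*14641) = 20736 + (12 - 2783 - 29282) = 20736 - 32053 = -11317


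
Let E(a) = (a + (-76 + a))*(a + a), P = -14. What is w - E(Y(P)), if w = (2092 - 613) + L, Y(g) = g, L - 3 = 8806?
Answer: 7376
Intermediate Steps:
L = 8809 (L = 3 + 8806 = 8809)
w = 10288 (w = (2092 - 613) + 8809 = 1479 + 8809 = 10288)
E(a) = 2*a*(-76 + 2*a) (E(a) = (-76 + 2*a)*(2*a) = 2*a*(-76 + 2*a))
w - E(Y(P)) = 10288 - 4*(-14)*(-38 - 14) = 10288 - 4*(-14)*(-52) = 10288 - 1*2912 = 10288 - 2912 = 7376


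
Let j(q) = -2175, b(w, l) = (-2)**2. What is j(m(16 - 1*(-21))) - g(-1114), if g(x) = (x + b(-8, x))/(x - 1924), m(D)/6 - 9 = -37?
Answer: -3304380/1519 ≈ -2175.4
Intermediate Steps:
m(D) = -168 (m(D) = 54 + 6*(-37) = 54 - 222 = -168)
b(w, l) = 4
g(x) = (4 + x)/(-1924 + x) (g(x) = (x + 4)/(x - 1924) = (4 + x)/(-1924 + x))
j(m(16 - 1*(-21))) - g(-1114) = -2175 - (4 - 1114)/(-1924 - 1114) = -2175 - (-1110)/(-3038) = -2175 - (-1)*(-1110)/3038 = -2175 - 1*555/1519 = -2175 - 555/1519 = -3304380/1519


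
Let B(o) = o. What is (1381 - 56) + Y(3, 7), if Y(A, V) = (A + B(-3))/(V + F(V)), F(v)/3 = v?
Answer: 1325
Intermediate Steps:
F(v) = 3*v
Y(A, V) = (-3 + A)/(4*V) (Y(A, V) = (A - 3)/(V + 3*V) = (-3 + A)/((4*V)) = (-3 + A)*(1/(4*V)) = (-3 + A)/(4*V))
(1381 - 56) + Y(3, 7) = (1381 - 56) + (1/4)*(-3 + 3)/7 = 1325 + (1/4)*(1/7)*0 = 1325 + 0 = 1325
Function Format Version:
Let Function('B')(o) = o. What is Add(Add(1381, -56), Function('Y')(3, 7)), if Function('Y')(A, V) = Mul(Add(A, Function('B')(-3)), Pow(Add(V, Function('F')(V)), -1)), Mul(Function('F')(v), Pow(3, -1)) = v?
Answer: 1325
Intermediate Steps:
Function('F')(v) = Mul(3, v)
Function('Y')(A, V) = Mul(Rational(1, 4), Pow(V, -1), Add(-3, A)) (Function('Y')(A, V) = Mul(Add(A, -3), Pow(Add(V, Mul(3, V)), -1)) = Mul(Add(-3, A), Pow(Mul(4, V), -1)) = Mul(Add(-3, A), Mul(Rational(1, 4), Pow(V, -1))) = Mul(Rational(1, 4), Pow(V, -1), Add(-3, A)))
Add(Add(1381, -56), Function('Y')(3, 7)) = Add(Add(1381, -56), Mul(Rational(1, 4), Pow(7, -1), Add(-3, 3))) = Add(1325, Mul(Rational(1, 4), Rational(1, 7), 0)) = Add(1325, 0) = 1325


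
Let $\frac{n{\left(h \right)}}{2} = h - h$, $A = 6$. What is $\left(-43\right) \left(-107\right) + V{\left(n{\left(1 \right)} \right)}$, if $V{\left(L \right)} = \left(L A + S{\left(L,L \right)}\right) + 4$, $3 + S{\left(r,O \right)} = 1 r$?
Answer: $4602$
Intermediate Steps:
$n{\left(h \right)} = 0$ ($n{\left(h \right)} = 2 \left(h - h\right) = 2 \cdot 0 = 0$)
$S{\left(r,O \right)} = -3 + r$ ($S{\left(r,O \right)} = -3 + 1 r = -3 + r$)
$V{\left(L \right)} = 1 + 7 L$ ($V{\left(L \right)} = \left(L 6 + \left(-3 + L\right)\right) + 4 = \left(6 L + \left(-3 + L\right)\right) + 4 = \left(-3 + 7 L\right) + 4 = 1 + 7 L$)
$\left(-43\right) \left(-107\right) + V{\left(n{\left(1 \right)} \right)} = \left(-43\right) \left(-107\right) + \left(1 + 7 \cdot 0\right) = 4601 + \left(1 + 0\right) = 4601 + 1 = 4602$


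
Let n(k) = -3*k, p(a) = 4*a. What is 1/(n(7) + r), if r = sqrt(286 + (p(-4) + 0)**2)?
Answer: 21/101 + sqrt(542)/101 ≈ 0.43842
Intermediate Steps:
r = sqrt(542) (r = sqrt(286 + (4*(-4) + 0)**2) = sqrt(286 + (-16 + 0)**2) = sqrt(286 + (-16)**2) = sqrt(286 + 256) = sqrt(542) ≈ 23.281)
1/(n(7) + r) = 1/(-3*7 + sqrt(542)) = 1/(-21 + sqrt(542))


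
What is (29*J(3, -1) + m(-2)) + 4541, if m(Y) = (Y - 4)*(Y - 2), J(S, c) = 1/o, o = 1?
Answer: 4594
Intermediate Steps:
J(S, c) = 1 (J(S, c) = 1/1 = 1)
m(Y) = (-4 + Y)*(-2 + Y)
(29*J(3, -1) + m(-2)) + 4541 = (29*1 + (8 + (-2)² - 6*(-2))) + 4541 = (29 + (8 + 4 + 12)) + 4541 = (29 + 24) + 4541 = 53 + 4541 = 4594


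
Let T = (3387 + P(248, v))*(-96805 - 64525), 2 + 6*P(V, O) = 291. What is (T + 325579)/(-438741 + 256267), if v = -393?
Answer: 830804789/273711 ≈ 3035.3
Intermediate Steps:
P(V, O) = 289/6 (P(V, O) = -⅓ + (⅙)*291 = -⅓ + 97/2 = 289/6)
T = -1662586315/3 (T = (3387 + 289/6)*(-96805 - 64525) = (20611/6)*(-161330) = -1662586315/3 ≈ -5.5419e+8)
(T + 325579)/(-438741 + 256267) = (-1662586315/3 + 325579)/(-438741 + 256267) = -1661609578/3/(-182474) = -1661609578/3*(-1/182474) = 830804789/273711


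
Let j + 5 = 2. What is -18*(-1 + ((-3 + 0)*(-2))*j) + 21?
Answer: 363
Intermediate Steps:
j = -3 (j = -5 + 2 = -3)
-18*(-1 + ((-3 + 0)*(-2))*j) + 21 = -18*(-1 + ((-3 + 0)*(-2))*(-3)) + 21 = -18*(-1 - 3*(-2)*(-3)) + 21 = -18*(-1 + 6*(-3)) + 21 = -18*(-1 - 18) + 21 = -18*(-19) + 21 = 342 + 21 = 363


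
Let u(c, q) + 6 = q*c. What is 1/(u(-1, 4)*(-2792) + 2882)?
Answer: 1/30802 ≈ 3.2465e-5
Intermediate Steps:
u(c, q) = -6 + c*q (u(c, q) = -6 + q*c = -6 + c*q)
1/(u(-1, 4)*(-2792) + 2882) = 1/((-6 - 1*4)*(-2792) + 2882) = 1/((-6 - 4)*(-2792) + 2882) = 1/(-10*(-2792) + 2882) = 1/(27920 + 2882) = 1/30802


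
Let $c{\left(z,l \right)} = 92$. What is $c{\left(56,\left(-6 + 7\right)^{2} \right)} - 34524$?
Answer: $-34432$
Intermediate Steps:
$c{\left(56,\left(-6 + 7\right)^{2} \right)} - 34524 = 92 - 34524 = -34432$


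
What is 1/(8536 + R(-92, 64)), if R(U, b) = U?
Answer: 1/8444 ≈ 0.00011843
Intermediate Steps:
1/(8536 + R(-92, 64)) = 1/(8536 - 92) = 1/8444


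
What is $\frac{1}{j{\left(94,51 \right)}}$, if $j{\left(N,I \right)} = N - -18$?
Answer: $\frac{1}{112} \approx 0.0089286$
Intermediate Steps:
$j{\left(N,I \right)} = 18 + N$ ($j{\left(N,I \right)} = N + 18 = 18 + N$)
$\frac{1}{j{\left(94,51 \right)}} = \frac{1}{18 + 94} = \frac{1}{112}$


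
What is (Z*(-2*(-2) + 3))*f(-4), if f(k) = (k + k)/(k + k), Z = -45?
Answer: -315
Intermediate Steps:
f(k) = 1 (f(k) = (2*k)/((2*k)) = (2*k)*(1/(2*k)) = 1)
(Z*(-2*(-2) + 3))*f(-4) = -45*(-2*(-2) + 3)*1 = -45*(4 + 3)*1 = -45*7*1 = -315*1 = -315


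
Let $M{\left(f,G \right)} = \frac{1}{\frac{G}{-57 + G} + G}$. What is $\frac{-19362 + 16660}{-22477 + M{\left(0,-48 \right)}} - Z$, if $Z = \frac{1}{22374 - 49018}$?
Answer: $\frac{17118890885}{142361796196} \approx 0.12025$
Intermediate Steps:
$Z = - \frac{1}{26644}$ ($Z = \frac{1}{-26644} = - \frac{1}{26644} \approx -3.7532 \cdot 10^{-5}$)
$M{\left(f,G \right)} = \frac{1}{G + \frac{G}{-57 + G}}$
$\frac{-19362 + 16660}{-22477 + M{\left(0,-48 \right)}} - Z = \frac{-19362 + 16660}{-22477 + \frac{-57 - 48}{\left(-48\right) \left(-56 - 48\right)}} - - \frac{1}{26644} = - \frac{2702}{-22477 - \frac{1}{48} \frac{1}{-104} \left(-105\right)} + \frac{1}{26644} = - \frac{2702}{-22477 - \left(- \frac{1}{4992}\right) \left(-105\right)} + \frac{1}{26644} = - \frac{2702}{-22477 - \frac{35}{1664}} + \frac{1}{26644} = - \frac{2702}{- \frac{37401763}{1664}} + \frac{1}{26644} = \left(-2702\right) \left(- \frac{1664}{37401763}\right) + \frac{1}{26644} = \frac{642304}{5343109} + \frac{1}{26644} = \frac{17118890885}{142361796196}$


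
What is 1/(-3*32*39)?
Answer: -1/3744 ≈ -0.00026709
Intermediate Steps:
1/(-3*32*39) = 1/(-96*39) = 1/(-3744) = -1/3744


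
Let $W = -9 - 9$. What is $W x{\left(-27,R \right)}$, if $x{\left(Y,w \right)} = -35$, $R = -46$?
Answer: $630$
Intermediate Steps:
$W = -18$ ($W = -9 - 9 = -18$)
$W x{\left(-27,R \right)} = \left(-18\right) \left(-35\right) = 630$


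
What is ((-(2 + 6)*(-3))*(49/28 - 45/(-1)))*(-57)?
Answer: -63954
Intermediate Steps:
((-(2 + 6)*(-3))*(49/28 - 45/(-1)))*(-57) = ((-8*(-3))*(49*(1/28) - 45*(-1)))*(-57) = ((-1*(-24))*(7/4 + 45))*(-57) = (24*(187/4))*(-57) = 1122*(-57) = -63954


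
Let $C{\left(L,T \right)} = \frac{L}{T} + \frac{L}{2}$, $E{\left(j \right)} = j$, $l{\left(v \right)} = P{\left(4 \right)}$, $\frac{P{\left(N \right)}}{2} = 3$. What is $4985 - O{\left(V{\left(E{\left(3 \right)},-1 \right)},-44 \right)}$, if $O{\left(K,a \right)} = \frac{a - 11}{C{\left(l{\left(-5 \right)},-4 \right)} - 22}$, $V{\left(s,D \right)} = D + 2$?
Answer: $\frac{204275}{41} \approx 4982.3$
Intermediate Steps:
$P{\left(N \right)} = 6$ ($P{\left(N \right)} = 2 \cdot 3 = 6$)
$l{\left(v \right)} = 6$
$V{\left(s,D \right)} = 2 + D$
$C{\left(L,T \right)} = \frac{L}{2} + \frac{L}{T}$ ($C{\left(L,T \right)} = \frac{L}{T} + L \frac{1}{2} = \frac{L}{T} + \frac{L}{2} = \frac{L}{2} + \frac{L}{T}$)
$O{\left(K,a \right)} = \frac{22}{41} - \frac{2 a}{41}$ ($O{\left(K,a \right)} = \frac{a - 11}{\left(\frac{1}{2} \cdot 6 + \frac{6}{-4}\right) - 22} = \frac{-11 + a}{\left(3 + 6 \left(- \frac{1}{4}\right)\right) - 22} = \frac{-11 + a}{\left(3 - \frac{3}{2}\right) - 22} = \frac{-11 + a}{\frac{3}{2} - 22} = \frac{-11 + a}{- \frac{41}{2}} = \left(-11 + a\right) \left(- \frac{2}{41}\right) = \frac{22}{41} - \frac{2 a}{41}$)
$4985 - O{\left(V{\left(E{\left(3 \right)},-1 \right)},-44 \right)} = 4985 - \left(\frac{22}{41} - - \frac{88}{41}\right) = 4985 - \left(\frac{22}{41} + \frac{88}{41}\right) = 4985 - \frac{110}{41} = \frac{204275}{41}$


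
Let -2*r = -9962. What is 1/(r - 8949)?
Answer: -1/3968 ≈ -0.00025202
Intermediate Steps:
r = 4981 (r = -½*(-9962) = 4981)
1/(r - 8949) = 1/(4981 - 8949) = 1/(-3968) = -1/3968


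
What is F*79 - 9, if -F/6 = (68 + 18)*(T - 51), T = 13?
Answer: 1549023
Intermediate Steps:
F = 19608 (F = -6*(68 + 18)*(13 - 51) = -516*(-38) = -6*(-3268) = 19608)
F*79 - 9 = 19608*79 - 9 = 1549032 - 9 = 1549023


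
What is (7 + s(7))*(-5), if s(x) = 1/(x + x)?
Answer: -495/14 ≈ -35.357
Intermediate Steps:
s(x) = 1/(2*x)
(7 + s(7))*(-5) = (7 + (½)/7)*(-5) = (7 + (½)*(⅐))*(-5) = (7 + 1/14)*(-5) = (99/14)*(-5) = -495/14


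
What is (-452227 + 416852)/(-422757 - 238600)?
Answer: 35375/661357 ≈ 0.053488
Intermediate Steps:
(-452227 + 416852)/(-422757 - 238600) = -35375/(-661357) = -35375*(-1/661357) = 35375/661357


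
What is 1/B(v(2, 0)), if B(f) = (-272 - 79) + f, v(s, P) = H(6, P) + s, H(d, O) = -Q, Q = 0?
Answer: -1/349 ≈ -0.0028653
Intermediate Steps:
H(d, O) = 0 (H(d, O) = -1*0 = 0)
v(s, P) = s (v(s, P) = 0 + s = s)
B(f) = -351 + f
1/B(v(2, 0)) = 1/(-351 + 2) = 1/(-349) = -1/349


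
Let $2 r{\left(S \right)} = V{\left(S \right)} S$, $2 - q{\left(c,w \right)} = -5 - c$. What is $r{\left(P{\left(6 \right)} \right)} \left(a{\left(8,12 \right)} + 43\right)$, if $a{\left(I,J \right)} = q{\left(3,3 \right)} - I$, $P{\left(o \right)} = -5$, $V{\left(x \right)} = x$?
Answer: $\frac{1125}{2} \approx 562.5$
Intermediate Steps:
$q{\left(c,w \right)} = 7 + c$ ($q{\left(c,w \right)} = 2 - \left(-5 - c\right) = 2 + \left(5 + c\right) = 7 + c$)
$a{\left(I,J \right)} = 10 - I$ ($a{\left(I,J \right)} = \left(7 + 3\right) - I = 10 - I$)
$r{\left(S \right)} = \frac{S^{2}}{2}$ ($r{\left(S \right)} = \frac{S S}{2} = \frac{S^{2}}{2}$)
$r{\left(P{\left(6 \right)} \right)} \left(a{\left(8,12 \right)} + 43\right) = \frac{\left(-5\right)^{2}}{2} \left(\left(10 - 8\right) + 43\right) = \frac{1}{2} \cdot 25 \left(\left(10 - 8\right) + 43\right) = \frac{25 \left(2 + 43\right)}{2} = \frac{25}{2} \cdot 45 = \frac{1125}{2}$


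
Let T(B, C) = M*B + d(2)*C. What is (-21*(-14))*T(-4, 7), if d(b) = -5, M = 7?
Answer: -18522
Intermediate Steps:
T(B, C) = -5*C + 7*B (T(B, C) = 7*B - 5*C = -5*C + 7*B)
(-21*(-14))*T(-4, 7) = (-21*(-14))*(-5*7 + 7*(-4)) = 294*(-35 - 28) = 294*(-63) = -18522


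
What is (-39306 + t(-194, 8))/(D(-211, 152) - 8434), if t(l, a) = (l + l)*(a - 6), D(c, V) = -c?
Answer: 40082/8223 ≈ 4.8744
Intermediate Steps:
t(l, a) = 2*l*(-6 + a) (t(l, a) = (2*l)*(-6 + a) = 2*l*(-6 + a))
(-39306 + t(-194, 8))/(D(-211, 152) - 8434) = (-39306 + 2*(-194)*(-6 + 8))/(-1*(-211) - 8434) = (-39306 + 2*(-194)*2)/(211 - 8434) = (-39306 - 776)/(-8223) = -40082*(-1/8223) = 40082/8223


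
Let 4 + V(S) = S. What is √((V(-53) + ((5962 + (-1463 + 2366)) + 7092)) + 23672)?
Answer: 2*√9393 ≈ 193.83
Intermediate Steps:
V(S) = -4 + S
√((V(-53) + ((5962 + (-1463 + 2366)) + 7092)) + 23672) = √(((-4 - 53) + ((5962 + (-1463 + 2366)) + 7092)) + 23672) = √((-57 + ((5962 + 903) + 7092)) + 23672) = √((-57 + (6865 + 7092)) + 23672) = √((-57 + 13957) + 23672) = √(13900 + 23672) = √37572 = 2*√9393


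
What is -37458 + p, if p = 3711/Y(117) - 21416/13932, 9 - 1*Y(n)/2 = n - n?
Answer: -259506979/6966 ≈ -37253.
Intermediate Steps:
Y(n) = 18 (Y(n) = 18 - 2*(n - n) = 18 - 2*0 = 18 + 0 = 18)
p = 1425449/6966 (p = 3711/18 - 21416/13932 = 3711*(1/18) - 21416*1/13932 = 1237/6 - 5354/3483 = 1425449/6966 ≈ 204.63)
-37458 + p = -37458 + 1425449/6966 = -259506979/6966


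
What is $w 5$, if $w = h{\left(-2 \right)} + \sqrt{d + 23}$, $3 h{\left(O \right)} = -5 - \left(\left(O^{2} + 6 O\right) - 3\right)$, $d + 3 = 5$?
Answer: $35$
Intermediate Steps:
$d = 2$ ($d = -3 + 5 = 2$)
$h{\left(O \right)} = - \frac{2}{3} - 2 O - \frac{O^{2}}{3}$ ($h{\left(O \right)} = \frac{-5 - \left(\left(O^{2} + 6 O\right) - 3\right)}{3} = \frac{-5 - \left(-3 + O^{2} + 6 O\right)}{3} = \frac{-2 - O^{2} - 6 O}{3} = - \frac{2}{3} - 2 O - \frac{O^{2}}{3}$)
$w = 7$ ($w = \left(- \frac{2}{3} - -4 - \frac{\left(-2\right)^{2}}{3}\right) + \sqrt{2 + 23} = \left(- \frac{2}{3} + 4 - \frac{4}{3}\right) + \sqrt{25} = \left(- \frac{2}{3} + 4 - \frac{4}{3}\right) + 5 = 2 + 5 = 7$)
$w 5 = 7 \cdot 5 = 35$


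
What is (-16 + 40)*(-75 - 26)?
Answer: -2424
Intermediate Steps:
(-16 + 40)*(-75 - 26) = 24*(-101) = -2424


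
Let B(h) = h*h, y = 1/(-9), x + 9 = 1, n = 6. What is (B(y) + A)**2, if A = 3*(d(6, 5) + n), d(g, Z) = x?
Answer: 235225/6561 ≈ 35.852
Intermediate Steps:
x = -8 (x = -9 + 1 = -8)
d(g, Z) = -8
y = -1/9 ≈ -0.11111
B(h) = h**2
A = -6 (A = 3*(-8 + 6) = 3*(-2) = -6)
(B(y) + A)**2 = ((-1/9)**2 - 6)**2 = (1/81 - 6)**2 = (-485/81)**2 = 235225/6561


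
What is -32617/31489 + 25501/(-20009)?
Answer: -1455634542/630063401 ≈ -2.3103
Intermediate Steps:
-32617/31489 + 25501/(-20009) = -32617*1/31489 + 25501*(-1/20009) = -32617/31489 - 25501/20009 = -1455634542/630063401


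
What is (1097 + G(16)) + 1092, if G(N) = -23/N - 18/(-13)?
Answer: 455301/208 ≈ 2188.9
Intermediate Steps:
G(N) = 18/13 - 23/N (G(N) = -23/N - 18*(-1/13) = -23/N + 18/13 = 18/13 - 23/N)
(1097 + G(16)) + 1092 = (1097 + (18/13 - 23/16)) + 1092 = (1097 - 11/208) + 1092 = 228165/208 + 1092 = 455301/208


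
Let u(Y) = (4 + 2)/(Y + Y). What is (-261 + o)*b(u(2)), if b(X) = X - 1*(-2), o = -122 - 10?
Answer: -2751/2 ≈ -1375.5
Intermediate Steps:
u(Y) = 3/Y (u(Y) = 6/((2*Y)) = 6*(1/(2*Y)) = 3/Y)
o = -132
b(X) = 2 + X (b(X) = X + 2 = 2 + X)
(-261 + o)*b(u(2)) = (-261 - 132)*(2 + 3/2) = -393*(2 + 3*(½)) = -393*(2 + 3/2) = -393*7/2 = -2751/2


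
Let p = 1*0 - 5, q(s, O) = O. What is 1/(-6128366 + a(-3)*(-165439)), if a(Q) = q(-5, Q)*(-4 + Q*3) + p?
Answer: -1/11753292 ≈ -8.5083e-8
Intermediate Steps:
p = -5 (p = 0 - 5 = -5)
a(Q) = -5 + Q*(-4 + 3*Q) (a(Q) = Q*(-4 + Q*3) - 5 = Q*(-4 + 3*Q) - 5 = -5 + Q*(-4 + 3*Q))
1/(-6128366 + a(-3)*(-165439)) = 1/(-6128366 + (-5 - 4*(-3) + 3*(-3)²)*(-165439)) = 1/(-6128366 + (-5 + 12 + 3*9)*(-165439)) = 1/(-6128366 + (-5 + 12 + 27)*(-165439)) = 1/(-6128366 + 34*(-165439)) = 1/(-6128366 - 5624926) = 1/(-11753292) = -1/11753292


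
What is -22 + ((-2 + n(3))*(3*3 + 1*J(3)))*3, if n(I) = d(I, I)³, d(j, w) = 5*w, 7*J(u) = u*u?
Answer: 728414/7 ≈ 1.0406e+5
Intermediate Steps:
J(u) = u²/7 (J(u) = (u*u)/7 = u²/7)
n(I) = 125*I³ (n(I) = (5*I)³ = 125*I³)
-22 + ((-2 + n(3))*(3*3 + 1*J(3)))*3 = -22 + ((-2 + 125*3³)*(3*3 + 1*((⅐)*3²)))*3 = -22 + ((-2 + 125*27)*(9 + 1*((⅐)*9)))*3 = -22 + ((-2 + 3375)*(9 + 1*(9/7)))*3 = -22 + (3373*(9 + 9/7))*3 = -22 + (3373*(72/7))*3 = -22 + (242856/7)*3 = -22 + 728568/7 = 728414/7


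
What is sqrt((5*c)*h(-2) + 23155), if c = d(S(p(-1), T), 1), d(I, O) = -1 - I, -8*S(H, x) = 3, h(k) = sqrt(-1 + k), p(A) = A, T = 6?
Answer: sqrt(370480 - 50*I*sqrt(3))/4 ≈ 152.17 - 0.017785*I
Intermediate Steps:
S(H, x) = -3/8 (S(H, x) = -1/8*3 = -3/8)
c = -5/8 (c = -1 - 1*(-3/8) = -1 + 3/8 = -5/8 ≈ -0.62500)
sqrt((5*c)*h(-2) + 23155) = sqrt((5*(-5/8))*sqrt(-1 - 2) + 23155) = sqrt(-25*I*sqrt(3)/8 + 23155) = sqrt(23155 - 25*I*sqrt(3)/8)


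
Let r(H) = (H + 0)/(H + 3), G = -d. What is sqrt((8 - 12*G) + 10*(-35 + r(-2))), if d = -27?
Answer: 7*I*sqrt(14) ≈ 26.192*I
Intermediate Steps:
G = 27 (G = -1*(-27) = 27)
r(H) = H/(3 + H)
sqrt((8 - 12*G) + 10*(-35 + r(-2))) = sqrt((8 - 12*27) + 10*(-35 - 2/(3 - 2))) = sqrt((8 - 324) + 10*(-35 - 2/1)) = sqrt(-316 + 10*(-35 - 2*1)) = sqrt(-316 + 10*(-35 - 2)) = sqrt(-316 + 10*(-37)) = sqrt(-316 - 370) = sqrt(-686) = 7*I*sqrt(14)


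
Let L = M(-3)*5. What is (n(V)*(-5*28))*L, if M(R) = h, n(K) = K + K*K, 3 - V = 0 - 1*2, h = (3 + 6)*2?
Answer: -378000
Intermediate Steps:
h = 18 (h = 9*2 = 18)
V = 5 (V = 3 - (0 - 1*2) = 3 - (0 - 2) = 3 - 1*(-2) = 3 + 2 = 5)
n(K) = K + K**2
M(R) = 18
L = 90 (L = 18*5 = 90)
(n(V)*(-5*28))*L = ((5*(1 + 5))*(-5*28))*90 = ((5*6)*(-140))*90 = (30*(-140))*90 = -4200*90 = -378000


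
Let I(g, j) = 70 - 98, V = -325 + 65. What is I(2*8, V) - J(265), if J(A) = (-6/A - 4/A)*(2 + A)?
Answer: -950/53 ≈ -17.925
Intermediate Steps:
J(A) = -10*(2 + A)/A (J(A) = (-10/A)*(2 + A) = -10*(2 + A)/A)
V = -260
I(g, j) = -28
I(2*8, V) - J(265) = -28 - (-10 - 20/265) = -28 - (-10 - 20*1/265) = -28 - (-10 - 4/53) = -28 - 1*(-534/53) = -28 + 534/53 = -950/53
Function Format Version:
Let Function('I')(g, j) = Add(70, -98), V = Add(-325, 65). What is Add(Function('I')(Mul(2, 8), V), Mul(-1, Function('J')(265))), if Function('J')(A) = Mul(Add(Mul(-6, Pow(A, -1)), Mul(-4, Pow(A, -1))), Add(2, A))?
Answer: Rational(-950, 53) ≈ -17.925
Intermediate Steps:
Function('J')(A) = Mul(-10, Pow(A, -1), Add(2, A)) (Function('J')(A) = Mul(Mul(-10, Pow(A, -1)), Add(2, A)) = Mul(-10, Pow(A, -1), Add(2, A)))
V = -260
Function('I')(g, j) = -28
Add(Function('I')(Mul(2, 8), V), Mul(-1, Function('J')(265))) = Add(-28, Mul(-1, Add(-10, Mul(-20, Pow(265, -1))))) = Add(-28, Mul(-1, Add(-10, Mul(-20, Rational(1, 265))))) = Add(-28, Mul(-1, Add(-10, Rational(-4, 53)))) = Add(-28, Mul(-1, Rational(-534, 53))) = Add(-28, Rational(534, 53)) = Rational(-950, 53)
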